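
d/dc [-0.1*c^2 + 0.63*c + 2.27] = 0.63 - 0.2*c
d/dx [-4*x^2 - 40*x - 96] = -8*x - 40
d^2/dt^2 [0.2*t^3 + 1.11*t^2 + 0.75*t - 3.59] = 1.2*t + 2.22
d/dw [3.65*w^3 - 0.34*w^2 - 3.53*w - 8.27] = 10.95*w^2 - 0.68*w - 3.53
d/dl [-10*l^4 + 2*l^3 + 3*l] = -40*l^3 + 6*l^2 + 3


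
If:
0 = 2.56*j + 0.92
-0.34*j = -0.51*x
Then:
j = -0.36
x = -0.24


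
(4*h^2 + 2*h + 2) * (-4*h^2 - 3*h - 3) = -16*h^4 - 20*h^3 - 26*h^2 - 12*h - 6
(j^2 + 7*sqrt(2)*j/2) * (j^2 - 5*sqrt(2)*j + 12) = j^4 - 3*sqrt(2)*j^3/2 - 23*j^2 + 42*sqrt(2)*j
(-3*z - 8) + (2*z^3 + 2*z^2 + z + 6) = 2*z^3 + 2*z^2 - 2*z - 2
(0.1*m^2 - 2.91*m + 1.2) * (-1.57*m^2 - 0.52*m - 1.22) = -0.157*m^4 + 4.5167*m^3 - 0.4928*m^2 + 2.9262*m - 1.464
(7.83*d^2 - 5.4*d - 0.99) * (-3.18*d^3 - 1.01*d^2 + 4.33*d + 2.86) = -24.8994*d^5 + 9.2637*d^4 + 42.5061*d^3 + 0.0116999999999976*d^2 - 19.7307*d - 2.8314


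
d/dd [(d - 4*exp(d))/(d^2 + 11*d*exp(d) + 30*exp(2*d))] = ((1 - 4*exp(d))*(d^2 + 11*d*exp(d) + 30*exp(2*d)) - (d - 4*exp(d))*(11*d*exp(d) + 2*d + 60*exp(2*d) + 11*exp(d)))/(d^2 + 11*d*exp(d) + 30*exp(2*d))^2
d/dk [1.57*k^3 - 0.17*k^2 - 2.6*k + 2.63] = 4.71*k^2 - 0.34*k - 2.6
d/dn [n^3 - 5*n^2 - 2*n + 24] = 3*n^2 - 10*n - 2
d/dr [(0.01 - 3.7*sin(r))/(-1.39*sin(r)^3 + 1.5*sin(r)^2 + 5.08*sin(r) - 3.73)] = (-10.286*sin(r)^3 + 5.5917*sin(r)^2 - 0.0300000000000011*sin(r) + 13.7502)*cos(r)/(1.9321*sin(r)^6 - 4.17*sin(r)^5 - 11.8724*sin(r)^4 + 25.6094*sin(r)^3 + 14.6164*sin(r)^2 - 37.8968*sin(r) + 13.9129)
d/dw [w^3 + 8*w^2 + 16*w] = 3*w^2 + 16*w + 16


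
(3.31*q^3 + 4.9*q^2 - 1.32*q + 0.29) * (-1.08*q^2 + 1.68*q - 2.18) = -3.5748*q^5 + 0.268799999999999*q^4 + 2.4418*q^3 - 13.2128*q^2 + 3.3648*q - 0.6322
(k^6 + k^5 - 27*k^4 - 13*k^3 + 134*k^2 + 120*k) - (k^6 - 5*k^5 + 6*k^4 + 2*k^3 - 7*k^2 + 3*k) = 6*k^5 - 33*k^4 - 15*k^3 + 141*k^2 + 117*k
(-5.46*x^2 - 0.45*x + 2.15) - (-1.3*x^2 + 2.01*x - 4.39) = -4.16*x^2 - 2.46*x + 6.54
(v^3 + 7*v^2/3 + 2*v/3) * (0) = 0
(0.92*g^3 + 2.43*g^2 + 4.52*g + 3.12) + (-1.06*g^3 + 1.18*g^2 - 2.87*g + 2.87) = -0.14*g^3 + 3.61*g^2 + 1.65*g + 5.99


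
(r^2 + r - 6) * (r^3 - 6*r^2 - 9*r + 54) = r^5 - 5*r^4 - 21*r^3 + 81*r^2 + 108*r - 324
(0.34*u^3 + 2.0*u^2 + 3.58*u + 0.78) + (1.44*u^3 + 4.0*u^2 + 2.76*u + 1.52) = 1.78*u^3 + 6.0*u^2 + 6.34*u + 2.3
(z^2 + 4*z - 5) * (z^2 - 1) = z^4 + 4*z^3 - 6*z^2 - 4*z + 5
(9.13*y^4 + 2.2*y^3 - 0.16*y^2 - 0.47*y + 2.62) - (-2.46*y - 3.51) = 9.13*y^4 + 2.2*y^3 - 0.16*y^2 + 1.99*y + 6.13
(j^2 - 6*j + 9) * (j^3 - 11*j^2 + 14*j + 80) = j^5 - 17*j^4 + 89*j^3 - 103*j^2 - 354*j + 720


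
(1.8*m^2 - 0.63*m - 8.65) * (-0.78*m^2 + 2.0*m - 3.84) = -1.404*m^4 + 4.0914*m^3 - 1.425*m^2 - 14.8808*m + 33.216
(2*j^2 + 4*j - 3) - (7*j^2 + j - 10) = -5*j^2 + 3*j + 7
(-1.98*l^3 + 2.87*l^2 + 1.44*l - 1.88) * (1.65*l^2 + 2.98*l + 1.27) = -3.267*l^5 - 1.1649*l^4 + 8.414*l^3 + 4.8341*l^2 - 3.7736*l - 2.3876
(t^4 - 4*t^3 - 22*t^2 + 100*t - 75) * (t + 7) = t^5 + 3*t^4 - 50*t^3 - 54*t^2 + 625*t - 525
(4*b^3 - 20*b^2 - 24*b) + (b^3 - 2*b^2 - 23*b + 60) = 5*b^3 - 22*b^2 - 47*b + 60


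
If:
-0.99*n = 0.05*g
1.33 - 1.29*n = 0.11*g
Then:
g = 29.66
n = -1.50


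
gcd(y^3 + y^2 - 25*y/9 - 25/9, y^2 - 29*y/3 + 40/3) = y - 5/3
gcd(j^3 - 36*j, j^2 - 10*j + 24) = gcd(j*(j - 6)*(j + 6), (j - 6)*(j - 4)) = j - 6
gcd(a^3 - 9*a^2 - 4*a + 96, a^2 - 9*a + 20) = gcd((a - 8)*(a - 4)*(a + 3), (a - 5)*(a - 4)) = a - 4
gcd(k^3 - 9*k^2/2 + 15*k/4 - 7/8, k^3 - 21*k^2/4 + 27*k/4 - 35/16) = k^2 - 4*k + 7/4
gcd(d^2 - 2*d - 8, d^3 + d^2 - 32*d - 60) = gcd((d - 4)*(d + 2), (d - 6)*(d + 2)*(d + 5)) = d + 2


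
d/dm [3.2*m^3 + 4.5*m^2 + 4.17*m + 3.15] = 9.6*m^2 + 9.0*m + 4.17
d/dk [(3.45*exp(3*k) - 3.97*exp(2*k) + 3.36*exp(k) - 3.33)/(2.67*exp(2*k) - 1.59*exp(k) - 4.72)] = (9.2115*exp(4*k) - 10.971*exp(3*k) - 51.5109*exp(2*k) + 55.259*exp(k) - 21.1539)*exp(k)/(7.1289*exp(4*k) - 8.4906*exp(3*k) - 22.6767*exp(2*k) + 15.0096*exp(k) + 22.2784)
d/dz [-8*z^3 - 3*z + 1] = -24*z^2 - 3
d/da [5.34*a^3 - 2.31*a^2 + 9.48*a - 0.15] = 16.02*a^2 - 4.62*a + 9.48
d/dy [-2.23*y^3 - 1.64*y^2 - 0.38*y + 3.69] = -6.69*y^2 - 3.28*y - 0.38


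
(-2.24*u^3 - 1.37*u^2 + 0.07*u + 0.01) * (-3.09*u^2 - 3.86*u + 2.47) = 6.9216*u^5 + 12.8797*u^4 - 0.460900000000001*u^3 - 3.685*u^2 + 0.1343*u + 0.0247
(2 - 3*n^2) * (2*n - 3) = -6*n^3 + 9*n^2 + 4*n - 6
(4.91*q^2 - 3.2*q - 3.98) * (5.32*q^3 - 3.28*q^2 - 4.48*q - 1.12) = 26.1212*q^5 - 33.1288*q^4 - 32.6744*q^3 + 21.8912*q^2 + 21.4144*q + 4.4576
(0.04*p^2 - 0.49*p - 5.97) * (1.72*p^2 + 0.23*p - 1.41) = 0.0688*p^4 - 0.8336*p^3 - 10.4375*p^2 - 0.6822*p + 8.4177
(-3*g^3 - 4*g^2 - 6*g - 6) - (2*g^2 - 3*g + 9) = -3*g^3 - 6*g^2 - 3*g - 15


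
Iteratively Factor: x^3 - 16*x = (x)*(x^2 - 16) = x*(x + 4)*(x - 4)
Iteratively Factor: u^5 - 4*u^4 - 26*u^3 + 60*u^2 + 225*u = (u + 3)*(u^4 - 7*u^3 - 5*u^2 + 75*u) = (u - 5)*(u + 3)*(u^3 - 2*u^2 - 15*u) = (u - 5)^2*(u + 3)*(u^2 + 3*u) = u*(u - 5)^2*(u + 3)*(u + 3)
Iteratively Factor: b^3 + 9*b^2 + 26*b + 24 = (b + 3)*(b^2 + 6*b + 8) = (b + 3)*(b + 4)*(b + 2)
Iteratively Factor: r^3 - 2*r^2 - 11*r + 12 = (r - 1)*(r^2 - r - 12) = (r - 1)*(r + 3)*(r - 4)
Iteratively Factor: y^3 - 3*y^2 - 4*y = (y + 1)*(y^2 - 4*y) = (y - 4)*(y + 1)*(y)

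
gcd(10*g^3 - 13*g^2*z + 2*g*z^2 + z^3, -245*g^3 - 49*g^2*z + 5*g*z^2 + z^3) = 5*g + z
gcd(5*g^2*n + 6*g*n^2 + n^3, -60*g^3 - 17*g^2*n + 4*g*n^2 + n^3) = 5*g + n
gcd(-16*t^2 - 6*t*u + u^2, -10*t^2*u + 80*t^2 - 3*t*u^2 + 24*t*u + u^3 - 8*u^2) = 2*t + u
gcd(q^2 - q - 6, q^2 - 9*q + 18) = q - 3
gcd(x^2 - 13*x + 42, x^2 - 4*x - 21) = x - 7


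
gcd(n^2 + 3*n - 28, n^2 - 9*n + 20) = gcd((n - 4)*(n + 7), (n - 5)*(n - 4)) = n - 4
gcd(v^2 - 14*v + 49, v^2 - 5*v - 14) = v - 7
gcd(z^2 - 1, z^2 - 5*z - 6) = z + 1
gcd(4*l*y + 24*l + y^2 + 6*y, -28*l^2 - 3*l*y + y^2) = 4*l + y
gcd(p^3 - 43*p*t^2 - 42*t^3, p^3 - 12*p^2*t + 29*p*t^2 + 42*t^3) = p^2 - 6*p*t - 7*t^2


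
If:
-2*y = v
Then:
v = -2*y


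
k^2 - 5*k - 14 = (k - 7)*(k + 2)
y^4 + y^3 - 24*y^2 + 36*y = y*(y - 3)*(y - 2)*(y + 6)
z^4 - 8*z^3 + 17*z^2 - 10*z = z*(z - 5)*(z - 2)*(z - 1)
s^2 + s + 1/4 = (s + 1/2)^2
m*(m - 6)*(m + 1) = m^3 - 5*m^2 - 6*m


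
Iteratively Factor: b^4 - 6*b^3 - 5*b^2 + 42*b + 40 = (b + 1)*(b^3 - 7*b^2 + 2*b + 40) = (b + 1)*(b + 2)*(b^2 - 9*b + 20) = (b - 5)*(b + 1)*(b + 2)*(b - 4)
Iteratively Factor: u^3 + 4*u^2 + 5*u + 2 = (u + 2)*(u^2 + 2*u + 1) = (u + 1)*(u + 2)*(u + 1)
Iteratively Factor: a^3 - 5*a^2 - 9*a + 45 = (a - 5)*(a^2 - 9) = (a - 5)*(a + 3)*(a - 3)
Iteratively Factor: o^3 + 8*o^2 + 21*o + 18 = (o + 2)*(o^2 + 6*o + 9) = (o + 2)*(o + 3)*(o + 3)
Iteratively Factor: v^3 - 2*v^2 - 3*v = (v + 1)*(v^2 - 3*v) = v*(v + 1)*(v - 3)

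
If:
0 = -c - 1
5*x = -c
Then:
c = -1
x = 1/5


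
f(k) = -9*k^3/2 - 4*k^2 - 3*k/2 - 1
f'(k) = -27*k^2/2 - 8*k - 3/2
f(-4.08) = 244.16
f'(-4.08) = -193.59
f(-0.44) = -0.73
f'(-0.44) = -0.59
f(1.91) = -49.81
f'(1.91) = -66.03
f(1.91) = -49.81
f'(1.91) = -66.03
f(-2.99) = 88.01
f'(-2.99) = -98.27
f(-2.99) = 88.01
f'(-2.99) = -98.27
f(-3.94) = 218.05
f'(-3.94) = -179.55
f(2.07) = -61.16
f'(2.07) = -75.91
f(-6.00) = 836.00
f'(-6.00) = -439.50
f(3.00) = -163.00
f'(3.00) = -147.00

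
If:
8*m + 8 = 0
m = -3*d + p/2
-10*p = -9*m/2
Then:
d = 31/120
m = -1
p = -9/20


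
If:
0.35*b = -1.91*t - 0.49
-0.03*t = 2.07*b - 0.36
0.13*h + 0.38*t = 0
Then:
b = 0.18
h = 0.85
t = -0.29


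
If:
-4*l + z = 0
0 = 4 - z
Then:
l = 1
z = 4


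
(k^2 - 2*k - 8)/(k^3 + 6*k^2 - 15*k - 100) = (k + 2)/(k^2 + 10*k + 25)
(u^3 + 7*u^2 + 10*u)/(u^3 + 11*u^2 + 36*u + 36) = u*(u + 5)/(u^2 + 9*u + 18)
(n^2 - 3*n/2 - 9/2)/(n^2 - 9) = (n + 3/2)/(n + 3)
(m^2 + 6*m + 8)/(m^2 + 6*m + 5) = (m^2 + 6*m + 8)/(m^2 + 6*m + 5)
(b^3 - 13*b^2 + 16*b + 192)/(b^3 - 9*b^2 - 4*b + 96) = (b - 8)/(b - 4)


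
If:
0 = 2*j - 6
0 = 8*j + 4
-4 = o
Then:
No Solution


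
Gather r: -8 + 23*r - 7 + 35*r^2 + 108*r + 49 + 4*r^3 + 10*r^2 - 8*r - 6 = 4*r^3 + 45*r^2 + 123*r + 28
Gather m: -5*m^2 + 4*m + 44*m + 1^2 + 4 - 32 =-5*m^2 + 48*m - 27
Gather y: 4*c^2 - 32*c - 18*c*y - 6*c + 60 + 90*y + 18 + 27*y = 4*c^2 - 38*c + y*(117 - 18*c) + 78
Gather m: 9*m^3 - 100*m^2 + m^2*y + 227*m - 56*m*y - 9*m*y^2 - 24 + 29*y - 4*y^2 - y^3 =9*m^3 + m^2*(y - 100) + m*(-9*y^2 - 56*y + 227) - y^3 - 4*y^2 + 29*y - 24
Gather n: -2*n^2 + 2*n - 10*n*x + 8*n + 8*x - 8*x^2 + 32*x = -2*n^2 + n*(10 - 10*x) - 8*x^2 + 40*x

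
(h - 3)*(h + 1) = h^2 - 2*h - 3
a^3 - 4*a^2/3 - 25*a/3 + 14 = (a - 7/3)*(a - 2)*(a + 3)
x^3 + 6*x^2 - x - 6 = (x - 1)*(x + 1)*(x + 6)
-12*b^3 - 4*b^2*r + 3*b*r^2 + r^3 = (-2*b + r)*(2*b + r)*(3*b + r)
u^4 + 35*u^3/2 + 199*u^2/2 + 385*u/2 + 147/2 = (u + 1/2)*(u + 3)*(u + 7)^2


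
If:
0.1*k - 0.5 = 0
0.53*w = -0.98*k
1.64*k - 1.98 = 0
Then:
No Solution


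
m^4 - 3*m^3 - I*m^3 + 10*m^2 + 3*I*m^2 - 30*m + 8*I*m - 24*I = (m - 3)*(m - 4*I)*(m + I)*(m + 2*I)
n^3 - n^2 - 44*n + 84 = (n - 6)*(n - 2)*(n + 7)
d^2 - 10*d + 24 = (d - 6)*(d - 4)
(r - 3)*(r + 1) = r^2 - 2*r - 3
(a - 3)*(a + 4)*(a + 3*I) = a^3 + a^2 + 3*I*a^2 - 12*a + 3*I*a - 36*I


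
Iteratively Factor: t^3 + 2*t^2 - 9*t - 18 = (t - 3)*(t^2 + 5*t + 6) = (t - 3)*(t + 3)*(t + 2)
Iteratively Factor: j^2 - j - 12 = (j + 3)*(j - 4)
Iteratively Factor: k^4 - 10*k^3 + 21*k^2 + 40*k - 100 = (k - 5)*(k^3 - 5*k^2 - 4*k + 20) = (k - 5)*(k + 2)*(k^2 - 7*k + 10) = (k - 5)*(k - 2)*(k + 2)*(k - 5)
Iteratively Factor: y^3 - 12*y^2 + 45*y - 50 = (y - 5)*(y^2 - 7*y + 10) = (y - 5)^2*(y - 2)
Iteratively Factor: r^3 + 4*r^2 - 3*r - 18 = (r + 3)*(r^2 + r - 6) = (r + 3)^2*(r - 2)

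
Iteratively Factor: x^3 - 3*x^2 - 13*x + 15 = (x - 5)*(x^2 + 2*x - 3) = (x - 5)*(x - 1)*(x + 3)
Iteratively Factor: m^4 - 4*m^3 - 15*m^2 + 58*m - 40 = (m - 5)*(m^3 + m^2 - 10*m + 8) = (m - 5)*(m + 4)*(m^2 - 3*m + 2) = (m - 5)*(m - 2)*(m + 4)*(m - 1)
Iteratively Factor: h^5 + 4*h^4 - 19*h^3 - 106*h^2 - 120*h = (h + 2)*(h^4 + 2*h^3 - 23*h^2 - 60*h) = (h - 5)*(h + 2)*(h^3 + 7*h^2 + 12*h) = (h - 5)*(h + 2)*(h + 3)*(h^2 + 4*h) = (h - 5)*(h + 2)*(h + 3)*(h + 4)*(h)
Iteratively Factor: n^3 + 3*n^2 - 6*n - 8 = (n + 1)*(n^2 + 2*n - 8) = (n + 1)*(n + 4)*(n - 2)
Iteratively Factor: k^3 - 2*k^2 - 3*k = (k)*(k^2 - 2*k - 3) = k*(k - 3)*(k + 1)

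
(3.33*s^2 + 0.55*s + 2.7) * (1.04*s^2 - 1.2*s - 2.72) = 3.4632*s^4 - 3.424*s^3 - 6.9096*s^2 - 4.736*s - 7.344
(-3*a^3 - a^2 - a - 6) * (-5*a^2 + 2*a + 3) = 15*a^5 - a^4 - 6*a^3 + 25*a^2 - 15*a - 18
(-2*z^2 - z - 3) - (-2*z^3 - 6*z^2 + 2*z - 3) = 2*z^3 + 4*z^2 - 3*z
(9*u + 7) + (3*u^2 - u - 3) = 3*u^2 + 8*u + 4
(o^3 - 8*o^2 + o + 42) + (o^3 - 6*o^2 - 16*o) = 2*o^3 - 14*o^2 - 15*o + 42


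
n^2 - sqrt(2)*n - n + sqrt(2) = (n - 1)*(n - sqrt(2))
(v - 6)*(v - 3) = v^2 - 9*v + 18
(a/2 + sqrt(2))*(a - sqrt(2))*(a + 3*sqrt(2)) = a^3/2 + 2*sqrt(2)*a^2 + a - 6*sqrt(2)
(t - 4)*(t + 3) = t^2 - t - 12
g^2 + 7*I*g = g*(g + 7*I)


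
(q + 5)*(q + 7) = q^2 + 12*q + 35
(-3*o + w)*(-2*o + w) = 6*o^2 - 5*o*w + w^2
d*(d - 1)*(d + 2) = d^3 + d^2 - 2*d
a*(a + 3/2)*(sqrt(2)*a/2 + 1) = sqrt(2)*a^3/2 + a^2 + 3*sqrt(2)*a^2/4 + 3*a/2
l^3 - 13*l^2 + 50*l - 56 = (l - 7)*(l - 4)*(l - 2)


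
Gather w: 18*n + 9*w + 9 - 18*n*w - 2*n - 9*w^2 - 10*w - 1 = 16*n - 9*w^2 + w*(-18*n - 1) + 8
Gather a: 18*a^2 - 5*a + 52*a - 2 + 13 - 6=18*a^2 + 47*a + 5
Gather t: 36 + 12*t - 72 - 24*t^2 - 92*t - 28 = -24*t^2 - 80*t - 64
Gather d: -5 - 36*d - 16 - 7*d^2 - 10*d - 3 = -7*d^2 - 46*d - 24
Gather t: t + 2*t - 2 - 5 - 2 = 3*t - 9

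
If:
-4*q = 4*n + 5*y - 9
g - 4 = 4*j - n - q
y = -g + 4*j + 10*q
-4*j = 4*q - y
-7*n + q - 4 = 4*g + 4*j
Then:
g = 696/101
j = -27/404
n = -435/101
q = 116/101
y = 437/101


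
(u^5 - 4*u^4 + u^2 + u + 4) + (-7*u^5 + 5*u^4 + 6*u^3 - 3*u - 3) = -6*u^5 + u^4 + 6*u^3 + u^2 - 2*u + 1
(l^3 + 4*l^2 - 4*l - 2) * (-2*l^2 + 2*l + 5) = -2*l^5 - 6*l^4 + 21*l^3 + 16*l^2 - 24*l - 10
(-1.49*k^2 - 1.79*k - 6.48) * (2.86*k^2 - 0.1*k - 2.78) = -4.2614*k^4 - 4.9704*k^3 - 14.2116*k^2 + 5.6242*k + 18.0144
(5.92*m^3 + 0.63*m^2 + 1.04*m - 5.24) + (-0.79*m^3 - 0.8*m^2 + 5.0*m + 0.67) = 5.13*m^3 - 0.17*m^2 + 6.04*m - 4.57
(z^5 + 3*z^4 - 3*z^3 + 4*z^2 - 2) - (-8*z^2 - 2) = z^5 + 3*z^4 - 3*z^3 + 12*z^2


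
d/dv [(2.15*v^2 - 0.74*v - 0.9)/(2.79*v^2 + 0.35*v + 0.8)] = (2.8171*v^2 + 8.462*v - 0.277)/(7.7841*v^4 + 1.953*v^3 + 4.5865*v^2 + 0.56*v + 0.64)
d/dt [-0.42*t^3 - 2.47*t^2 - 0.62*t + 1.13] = -1.26*t^2 - 4.94*t - 0.62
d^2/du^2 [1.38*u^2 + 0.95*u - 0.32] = 2.76000000000000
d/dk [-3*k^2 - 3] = -6*k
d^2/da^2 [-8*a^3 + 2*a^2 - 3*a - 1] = 4 - 48*a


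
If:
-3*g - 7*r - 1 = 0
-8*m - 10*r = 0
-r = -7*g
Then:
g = -1/52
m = 35/208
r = -7/52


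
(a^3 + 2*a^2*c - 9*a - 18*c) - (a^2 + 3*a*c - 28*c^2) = a^3 + 2*a^2*c - a^2 - 3*a*c - 9*a + 28*c^2 - 18*c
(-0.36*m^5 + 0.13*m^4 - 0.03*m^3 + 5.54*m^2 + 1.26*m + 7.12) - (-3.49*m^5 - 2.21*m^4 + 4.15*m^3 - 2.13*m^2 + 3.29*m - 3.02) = 3.13*m^5 + 2.34*m^4 - 4.18*m^3 + 7.67*m^2 - 2.03*m + 10.14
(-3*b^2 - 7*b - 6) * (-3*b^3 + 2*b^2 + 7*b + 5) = 9*b^5 + 15*b^4 - 17*b^3 - 76*b^2 - 77*b - 30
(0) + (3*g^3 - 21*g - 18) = 3*g^3 - 21*g - 18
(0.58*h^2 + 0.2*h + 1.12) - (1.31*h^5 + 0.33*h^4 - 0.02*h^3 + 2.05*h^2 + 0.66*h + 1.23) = -1.31*h^5 - 0.33*h^4 + 0.02*h^3 - 1.47*h^2 - 0.46*h - 0.11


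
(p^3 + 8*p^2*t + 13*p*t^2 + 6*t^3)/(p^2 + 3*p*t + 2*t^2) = (p^2 + 7*p*t + 6*t^2)/(p + 2*t)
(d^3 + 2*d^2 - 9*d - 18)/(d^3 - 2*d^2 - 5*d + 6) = (d + 3)/(d - 1)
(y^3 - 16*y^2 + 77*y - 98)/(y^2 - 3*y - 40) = (-y^3 + 16*y^2 - 77*y + 98)/(-y^2 + 3*y + 40)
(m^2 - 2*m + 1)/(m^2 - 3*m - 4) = (-m^2 + 2*m - 1)/(-m^2 + 3*m + 4)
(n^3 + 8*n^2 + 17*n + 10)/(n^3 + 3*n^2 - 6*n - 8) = (n^2 + 7*n + 10)/(n^2 + 2*n - 8)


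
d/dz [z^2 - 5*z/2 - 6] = 2*z - 5/2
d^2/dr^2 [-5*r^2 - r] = -10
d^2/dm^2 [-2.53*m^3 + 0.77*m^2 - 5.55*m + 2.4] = 1.54 - 15.18*m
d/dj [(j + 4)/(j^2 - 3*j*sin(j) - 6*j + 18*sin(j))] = (3*j^2*cos(j) - j^2 - 6*j*cos(j) - 8*j + 30*sin(j) - 72*cos(j) + 24)/((j - 6)^2*(j - 3*sin(j))^2)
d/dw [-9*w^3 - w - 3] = -27*w^2 - 1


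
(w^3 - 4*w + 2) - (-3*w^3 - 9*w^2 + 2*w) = 4*w^3 + 9*w^2 - 6*w + 2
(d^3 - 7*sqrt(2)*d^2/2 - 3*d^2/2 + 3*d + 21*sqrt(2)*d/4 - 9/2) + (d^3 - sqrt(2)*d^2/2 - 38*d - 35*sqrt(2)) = 2*d^3 - 4*sqrt(2)*d^2 - 3*d^2/2 - 35*d + 21*sqrt(2)*d/4 - 35*sqrt(2) - 9/2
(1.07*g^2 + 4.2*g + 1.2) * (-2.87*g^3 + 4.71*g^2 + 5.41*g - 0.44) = -3.0709*g^5 - 7.0143*g^4 + 22.1267*g^3 + 27.9032*g^2 + 4.644*g - 0.528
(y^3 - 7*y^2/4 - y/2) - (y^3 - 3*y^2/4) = -y^2 - y/2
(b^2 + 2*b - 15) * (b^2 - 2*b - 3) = b^4 - 22*b^2 + 24*b + 45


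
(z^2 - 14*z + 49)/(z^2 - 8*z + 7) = (z - 7)/(z - 1)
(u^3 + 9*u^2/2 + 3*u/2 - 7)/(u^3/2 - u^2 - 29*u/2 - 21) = (2*u^2 + 5*u - 7)/(u^2 - 4*u - 21)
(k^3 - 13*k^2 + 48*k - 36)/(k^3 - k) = (k^2 - 12*k + 36)/(k*(k + 1))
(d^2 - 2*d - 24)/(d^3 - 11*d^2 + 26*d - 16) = (d^2 - 2*d - 24)/(d^3 - 11*d^2 + 26*d - 16)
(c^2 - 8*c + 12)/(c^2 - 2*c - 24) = (c - 2)/(c + 4)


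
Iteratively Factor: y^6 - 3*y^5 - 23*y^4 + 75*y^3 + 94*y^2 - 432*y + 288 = (y - 1)*(y^5 - 2*y^4 - 25*y^3 + 50*y^2 + 144*y - 288) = (y - 3)*(y - 1)*(y^4 + y^3 - 22*y^2 - 16*y + 96) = (y - 3)*(y - 2)*(y - 1)*(y^3 + 3*y^2 - 16*y - 48) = (y - 3)*(y - 2)*(y - 1)*(y + 3)*(y^2 - 16) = (y - 4)*(y - 3)*(y - 2)*(y - 1)*(y + 3)*(y + 4)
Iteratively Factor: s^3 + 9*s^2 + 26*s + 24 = (s + 3)*(s^2 + 6*s + 8) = (s + 3)*(s + 4)*(s + 2)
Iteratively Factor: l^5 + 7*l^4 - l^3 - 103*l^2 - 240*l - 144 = (l + 4)*(l^4 + 3*l^3 - 13*l^2 - 51*l - 36) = (l - 4)*(l + 4)*(l^3 + 7*l^2 + 15*l + 9) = (l - 4)*(l + 3)*(l + 4)*(l^2 + 4*l + 3) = (l - 4)*(l + 1)*(l + 3)*(l + 4)*(l + 3)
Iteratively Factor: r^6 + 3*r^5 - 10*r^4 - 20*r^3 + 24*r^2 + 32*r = (r - 2)*(r^5 + 5*r^4 - 20*r^2 - 16*r) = r*(r - 2)*(r^4 + 5*r^3 - 20*r - 16) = r*(r - 2)^2*(r^3 + 7*r^2 + 14*r + 8) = r*(r - 2)^2*(r + 2)*(r^2 + 5*r + 4) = r*(r - 2)^2*(r + 1)*(r + 2)*(r + 4)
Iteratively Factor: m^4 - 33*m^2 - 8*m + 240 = (m - 5)*(m^3 + 5*m^2 - 8*m - 48) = (m - 5)*(m - 3)*(m^2 + 8*m + 16) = (m - 5)*(m - 3)*(m + 4)*(m + 4)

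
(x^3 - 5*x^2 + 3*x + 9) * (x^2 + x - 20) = x^5 - 4*x^4 - 22*x^3 + 112*x^2 - 51*x - 180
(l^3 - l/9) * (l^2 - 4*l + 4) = l^5 - 4*l^4 + 35*l^3/9 + 4*l^2/9 - 4*l/9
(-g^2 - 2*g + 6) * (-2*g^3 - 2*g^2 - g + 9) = 2*g^5 + 6*g^4 - 7*g^3 - 19*g^2 - 24*g + 54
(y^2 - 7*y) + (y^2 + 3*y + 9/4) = 2*y^2 - 4*y + 9/4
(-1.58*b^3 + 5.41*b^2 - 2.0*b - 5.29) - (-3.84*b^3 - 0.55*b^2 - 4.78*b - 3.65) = 2.26*b^3 + 5.96*b^2 + 2.78*b - 1.64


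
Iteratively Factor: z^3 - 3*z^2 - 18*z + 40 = (z - 2)*(z^2 - z - 20) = (z - 2)*(z + 4)*(z - 5)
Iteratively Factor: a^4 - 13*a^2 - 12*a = (a - 4)*(a^3 + 4*a^2 + 3*a) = a*(a - 4)*(a^2 + 4*a + 3) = a*(a - 4)*(a + 3)*(a + 1)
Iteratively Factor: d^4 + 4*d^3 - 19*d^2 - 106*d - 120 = (d + 3)*(d^3 + d^2 - 22*d - 40) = (d + 2)*(d + 3)*(d^2 - d - 20) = (d - 5)*(d + 2)*(d + 3)*(d + 4)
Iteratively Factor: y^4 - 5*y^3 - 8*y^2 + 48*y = (y + 3)*(y^3 - 8*y^2 + 16*y) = (y - 4)*(y + 3)*(y^2 - 4*y) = (y - 4)^2*(y + 3)*(y)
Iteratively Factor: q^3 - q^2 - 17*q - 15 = (q + 1)*(q^2 - 2*q - 15) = (q + 1)*(q + 3)*(q - 5)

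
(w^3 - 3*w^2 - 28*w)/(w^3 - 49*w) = (w + 4)/(w + 7)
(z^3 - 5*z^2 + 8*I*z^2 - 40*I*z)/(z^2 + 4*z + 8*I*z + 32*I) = z*(z - 5)/(z + 4)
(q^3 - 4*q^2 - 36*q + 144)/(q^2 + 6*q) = q - 10 + 24/q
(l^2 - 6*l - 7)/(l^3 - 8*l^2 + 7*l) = (l + 1)/(l*(l - 1))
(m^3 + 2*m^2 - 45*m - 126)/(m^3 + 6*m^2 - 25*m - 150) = (m^2 - 4*m - 21)/(m^2 - 25)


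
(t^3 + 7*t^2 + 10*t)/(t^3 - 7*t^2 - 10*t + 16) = t*(t + 5)/(t^2 - 9*t + 8)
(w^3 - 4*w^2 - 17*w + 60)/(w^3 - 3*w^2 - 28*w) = (w^2 - 8*w + 15)/(w*(w - 7))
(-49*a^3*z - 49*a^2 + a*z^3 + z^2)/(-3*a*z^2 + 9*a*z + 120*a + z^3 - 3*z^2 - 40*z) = (49*a^3*z + 49*a^2 - a*z^3 - z^2)/(3*a*z^2 - 9*a*z - 120*a - z^3 + 3*z^2 + 40*z)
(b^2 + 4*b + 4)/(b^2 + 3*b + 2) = (b + 2)/(b + 1)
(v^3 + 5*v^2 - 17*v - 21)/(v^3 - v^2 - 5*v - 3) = (v + 7)/(v + 1)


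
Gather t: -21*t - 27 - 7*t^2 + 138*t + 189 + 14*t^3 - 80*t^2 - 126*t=14*t^3 - 87*t^2 - 9*t + 162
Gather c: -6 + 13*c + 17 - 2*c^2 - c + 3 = -2*c^2 + 12*c + 14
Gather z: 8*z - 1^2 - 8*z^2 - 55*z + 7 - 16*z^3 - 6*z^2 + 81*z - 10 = -16*z^3 - 14*z^2 + 34*z - 4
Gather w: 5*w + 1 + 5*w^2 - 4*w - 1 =5*w^2 + w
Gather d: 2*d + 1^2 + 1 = 2*d + 2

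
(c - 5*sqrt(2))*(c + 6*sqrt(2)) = c^2 + sqrt(2)*c - 60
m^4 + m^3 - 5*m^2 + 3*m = m*(m - 1)^2*(m + 3)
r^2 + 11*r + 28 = (r + 4)*(r + 7)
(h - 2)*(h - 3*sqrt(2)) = h^2 - 3*sqrt(2)*h - 2*h + 6*sqrt(2)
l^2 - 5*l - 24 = (l - 8)*(l + 3)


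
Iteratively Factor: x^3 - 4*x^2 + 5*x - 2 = (x - 1)*(x^2 - 3*x + 2) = (x - 2)*(x - 1)*(x - 1)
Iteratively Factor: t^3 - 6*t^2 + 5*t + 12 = (t - 4)*(t^2 - 2*t - 3) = (t - 4)*(t - 3)*(t + 1)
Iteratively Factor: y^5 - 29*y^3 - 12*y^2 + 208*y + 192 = (y + 3)*(y^4 - 3*y^3 - 20*y^2 + 48*y + 64) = (y - 4)*(y + 3)*(y^3 + y^2 - 16*y - 16) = (y - 4)*(y + 1)*(y + 3)*(y^2 - 16) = (y - 4)*(y + 1)*(y + 3)*(y + 4)*(y - 4)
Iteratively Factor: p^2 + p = (p)*(p + 1)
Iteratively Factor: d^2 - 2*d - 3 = (d + 1)*(d - 3)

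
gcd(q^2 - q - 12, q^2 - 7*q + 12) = q - 4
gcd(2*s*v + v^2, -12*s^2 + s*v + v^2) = 1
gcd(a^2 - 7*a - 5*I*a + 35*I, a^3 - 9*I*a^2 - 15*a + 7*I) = 1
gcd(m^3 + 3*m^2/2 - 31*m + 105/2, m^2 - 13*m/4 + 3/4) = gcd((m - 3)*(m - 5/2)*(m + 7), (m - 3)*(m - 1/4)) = m - 3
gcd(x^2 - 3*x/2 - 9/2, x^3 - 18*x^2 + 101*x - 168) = x - 3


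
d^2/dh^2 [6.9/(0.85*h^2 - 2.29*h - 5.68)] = (9.9705*h^2 - 26.8617*h - 6.9*(1.7*h - 2.29)*(3.4*h - 4.58) - 66.6264)/(-0.85*h^2 + 2.29*h + 5.68)^3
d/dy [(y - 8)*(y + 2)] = 2*y - 6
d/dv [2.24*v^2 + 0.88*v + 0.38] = 4.48*v + 0.88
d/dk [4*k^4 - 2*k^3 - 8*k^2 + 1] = 2*k*(8*k^2 - 3*k - 8)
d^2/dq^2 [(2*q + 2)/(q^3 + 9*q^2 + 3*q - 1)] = 12*(3*(q + 1)*(q^2 + 6*q + 1)^2 - (q^2 + 6*q + (q + 1)*(q + 3) + 1)*(q^3 + 9*q^2 + 3*q - 1))/(q^3 + 9*q^2 + 3*q - 1)^3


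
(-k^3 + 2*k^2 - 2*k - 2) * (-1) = k^3 - 2*k^2 + 2*k + 2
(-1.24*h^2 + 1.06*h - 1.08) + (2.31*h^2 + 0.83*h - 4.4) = 1.07*h^2 + 1.89*h - 5.48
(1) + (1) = 2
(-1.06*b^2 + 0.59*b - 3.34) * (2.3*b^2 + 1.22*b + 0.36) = -2.438*b^4 + 0.0637999999999996*b^3 - 7.3438*b^2 - 3.8624*b - 1.2024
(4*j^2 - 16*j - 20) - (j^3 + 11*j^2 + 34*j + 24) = -j^3 - 7*j^2 - 50*j - 44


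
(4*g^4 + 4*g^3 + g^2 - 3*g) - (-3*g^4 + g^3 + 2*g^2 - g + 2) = 7*g^4 + 3*g^3 - g^2 - 2*g - 2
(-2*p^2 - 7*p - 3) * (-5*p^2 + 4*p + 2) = 10*p^4 + 27*p^3 - 17*p^2 - 26*p - 6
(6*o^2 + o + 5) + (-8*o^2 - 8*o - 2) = -2*o^2 - 7*o + 3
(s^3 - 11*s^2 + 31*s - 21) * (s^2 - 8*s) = s^5 - 19*s^4 + 119*s^3 - 269*s^2 + 168*s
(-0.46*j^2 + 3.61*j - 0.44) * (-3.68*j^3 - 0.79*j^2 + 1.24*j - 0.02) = 1.6928*j^5 - 12.9214*j^4 - 1.8031*j^3 + 4.8332*j^2 - 0.6178*j + 0.0088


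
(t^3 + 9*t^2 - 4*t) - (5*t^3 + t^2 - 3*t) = -4*t^3 + 8*t^2 - t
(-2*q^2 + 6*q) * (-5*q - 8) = 10*q^3 - 14*q^2 - 48*q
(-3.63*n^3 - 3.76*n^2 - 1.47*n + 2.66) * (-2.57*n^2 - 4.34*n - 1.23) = 9.3291*n^5 + 25.4174*n^4 + 24.5612*n^3 + 4.1684*n^2 - 9.7363*n - 3.2718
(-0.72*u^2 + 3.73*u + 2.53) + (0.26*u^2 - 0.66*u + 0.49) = -0.46*u^2 + 3.07*u + 3.02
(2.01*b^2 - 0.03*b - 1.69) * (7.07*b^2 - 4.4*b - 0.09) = 14.2107*b^4 - 9.0561*b^3 - 11.9972*b^2 + 7.4387*b + 0.1521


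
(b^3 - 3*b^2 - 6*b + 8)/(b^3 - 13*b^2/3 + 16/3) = 3*(b^2 + b - 2)/(3*b^2 - b - 4)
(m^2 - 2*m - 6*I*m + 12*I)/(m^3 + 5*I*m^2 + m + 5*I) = (m^2 - 2*m - 6*I*m + 12*I)/(m^3 + 5*I*m^2 + m + 5*I)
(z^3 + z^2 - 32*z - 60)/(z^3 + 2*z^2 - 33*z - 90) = (z + 2)/(z + 3)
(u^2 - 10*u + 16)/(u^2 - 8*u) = (u - 2)/u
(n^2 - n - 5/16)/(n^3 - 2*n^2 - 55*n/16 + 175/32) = 2*(4*n + 1)/(8*n^2 - 6*n - 35)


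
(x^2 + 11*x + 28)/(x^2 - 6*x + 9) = (x^2 + 11*x + 28)/(x^2 - 6*x + 9)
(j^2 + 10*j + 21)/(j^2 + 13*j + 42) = (j + 3)/(j + 6)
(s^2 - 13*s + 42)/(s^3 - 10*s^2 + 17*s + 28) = (s - 6)/(s^2 - 3*s - 4)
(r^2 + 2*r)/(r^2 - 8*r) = (r + 2)/(r - 8)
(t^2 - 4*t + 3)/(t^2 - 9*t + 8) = (t - 3)/(t - 8)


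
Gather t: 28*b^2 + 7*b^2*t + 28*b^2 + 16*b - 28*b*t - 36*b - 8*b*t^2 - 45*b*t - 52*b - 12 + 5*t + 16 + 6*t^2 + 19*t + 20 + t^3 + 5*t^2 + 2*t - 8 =56*b^2 - 72*b + t^3 + t^2*(11 - 8*b) + t*(7*b^2 - 73*b + 26) + 16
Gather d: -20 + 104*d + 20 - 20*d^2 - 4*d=-20*d^2 + 100*d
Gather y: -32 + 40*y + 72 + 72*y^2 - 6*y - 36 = 72*y^2 + 34*y + 4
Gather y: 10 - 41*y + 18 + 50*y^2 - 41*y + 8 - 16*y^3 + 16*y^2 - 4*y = -16*y^3 + 66*y^2 - 86*y + 36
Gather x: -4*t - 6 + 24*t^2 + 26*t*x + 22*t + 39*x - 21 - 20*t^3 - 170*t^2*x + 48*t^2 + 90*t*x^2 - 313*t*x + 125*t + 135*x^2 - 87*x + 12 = -20*t^3 + 72*t^2 + 143*t + x^2*(90*t + 135) + x*(-170*t^2 - 287*t - 48) - 15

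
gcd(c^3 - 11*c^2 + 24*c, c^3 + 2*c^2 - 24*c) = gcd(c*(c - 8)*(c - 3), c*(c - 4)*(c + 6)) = c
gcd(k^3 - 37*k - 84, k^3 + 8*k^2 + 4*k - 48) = k + 4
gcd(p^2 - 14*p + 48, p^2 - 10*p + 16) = p - 8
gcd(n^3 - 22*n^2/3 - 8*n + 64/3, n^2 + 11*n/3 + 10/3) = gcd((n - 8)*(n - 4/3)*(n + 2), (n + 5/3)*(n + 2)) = n + 2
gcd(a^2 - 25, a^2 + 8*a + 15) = a + 5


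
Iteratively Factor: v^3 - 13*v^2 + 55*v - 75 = (v - 5)*(v^2 - 8*v + 15) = (v - 5)^2*(v - 3)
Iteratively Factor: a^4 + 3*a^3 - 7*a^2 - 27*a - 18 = (a + 1)*(a^3 + 2*a^2 - 9*a - 18) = (a - 3)*(a + 1)*(a^2 + 5*a + 6) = (a - 3)*(a + 1)*(a + 2)*(a + 3)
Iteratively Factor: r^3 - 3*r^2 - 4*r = (r + 1)*(r^2 - 4*r) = r*(r + 1)*(r - 4)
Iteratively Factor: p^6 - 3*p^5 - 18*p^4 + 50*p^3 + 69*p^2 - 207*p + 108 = (p + 3)*(p^5 - 6*p^4 + 50*p^2 - 81*p + 36) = (p - 1)*(p + 3)*(p^4 - 5*p^3 - 5*p^2 + 45*p - 36) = (p - 1)*(p + 3)^2*(p^3 - 8*p^2 + 19*p - 12) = (p - 1)^2*(p + 3)^2*(p^2 - 7*p + 12) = (p - 4)*(p - 1)^2*(p + 3)^2*(p - 3)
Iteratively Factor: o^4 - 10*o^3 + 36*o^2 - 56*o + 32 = (o - 2)*(o^3 - 8*o^2 + 20*o - 16) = (o - 2)^2*(o^2 - 6*o + 8) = (o - 4)*(o - 2)^2*(o - 2)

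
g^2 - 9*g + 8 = (g - 8)*(g - 1)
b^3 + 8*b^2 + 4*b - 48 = (b - 2)*(b + 4)*(b + 6)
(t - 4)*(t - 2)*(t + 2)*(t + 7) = t^4 + 3*t^3 - 32*t^2 - 12*t + 112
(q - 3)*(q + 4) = q^2 + q - 12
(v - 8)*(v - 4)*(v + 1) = v^3 - 11*v^2 + 20*v + 32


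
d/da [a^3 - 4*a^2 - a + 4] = 3*a^2 - 8*a - 1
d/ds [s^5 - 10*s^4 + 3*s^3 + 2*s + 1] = 5*s^4 - 40*s^3 + 9*s^2 + 2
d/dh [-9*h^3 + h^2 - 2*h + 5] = -27*h^2 + 2*h - 2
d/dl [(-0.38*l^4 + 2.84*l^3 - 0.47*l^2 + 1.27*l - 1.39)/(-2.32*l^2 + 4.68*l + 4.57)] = (1.7632*l^5 - 11.924*l^4 + 19.636*l^3 + 39.6832*l^2 - 10.7454*l + 12.3091)/(5.3824*l^4 - 21.7152*l^3 + 0.697599999999998*l^2 + 42.7752*l + 20.8849)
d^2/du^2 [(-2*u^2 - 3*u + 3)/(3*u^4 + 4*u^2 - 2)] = 4*(-27*u^8 - 81*u^7 + 147*u^6 - 54*u^5 + 90*u^4 - 114*u^3 + 102*u^2 - 36*u + 8)/(27*u^12 + 108*u^10 + 90*u^8 - 80*u^6 - 60*u^4 + 48*u^2 - 8)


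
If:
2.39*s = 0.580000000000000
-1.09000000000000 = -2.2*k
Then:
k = 0.50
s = 0.24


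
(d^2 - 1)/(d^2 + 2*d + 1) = (d - 1)/(d + 1)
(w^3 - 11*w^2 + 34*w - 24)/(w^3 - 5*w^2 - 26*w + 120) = (w - 1)/(w + 5)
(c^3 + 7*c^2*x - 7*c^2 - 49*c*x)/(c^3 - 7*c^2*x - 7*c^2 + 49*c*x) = (-c - 7*x)/(-c + 7*x)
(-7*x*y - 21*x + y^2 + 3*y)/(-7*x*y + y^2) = (y + 3)/y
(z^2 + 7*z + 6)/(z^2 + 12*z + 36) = (z + 1)/(z + 6)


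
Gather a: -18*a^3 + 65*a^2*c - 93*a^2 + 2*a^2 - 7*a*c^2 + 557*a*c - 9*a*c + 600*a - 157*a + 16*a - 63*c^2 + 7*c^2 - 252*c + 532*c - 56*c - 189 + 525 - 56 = -18*a^3 + a^2*(65*c - 91) + a*(-7*c^2 + 548*c + 459) - 56*c^2 + 224*c + 280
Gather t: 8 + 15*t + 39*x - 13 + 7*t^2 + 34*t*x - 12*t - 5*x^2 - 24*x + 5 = 7*t^2 + t*(34*x + 3) - 5*x^2 + 15*x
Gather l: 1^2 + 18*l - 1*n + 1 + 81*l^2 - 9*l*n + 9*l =81*l^2 + l*(27 - 9*n) - n + 2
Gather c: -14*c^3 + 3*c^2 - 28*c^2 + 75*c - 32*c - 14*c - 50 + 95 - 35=-14*c^3 - 25*c^2 + 29*c + 10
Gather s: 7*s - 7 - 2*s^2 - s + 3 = -2*s^2 + 6*s - 4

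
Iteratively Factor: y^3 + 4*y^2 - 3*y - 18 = (y + 3)*(y^2 + y - 6) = (y - 2)*(y + 3)*(y + 3)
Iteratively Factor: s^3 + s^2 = (s)*(s^2 + s) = s*(s + 1)*(s)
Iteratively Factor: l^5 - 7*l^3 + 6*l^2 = (l)*(l^4 - 7*l^2 + 6*l) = l^2*(l^3 - 7*l + 6) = l^2*(l - 2)*(l^2 + 2*l - 3) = l^2*(l - 2)*(l + 3)*(l - 1)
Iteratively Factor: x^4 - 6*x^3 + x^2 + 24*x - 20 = (x - 1)*(x^3 - 5*x^2 - 4*x + 20) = (x - 1)*(x + 2)*(x^2 - 7*x + 10) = (x - 5)*(x - 1)*(x + 2)*(x - 2)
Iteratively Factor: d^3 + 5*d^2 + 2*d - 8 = (d - 1)*(d^2 + 6*d + 8) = (d - 1)*(d + 4)*(d + 2)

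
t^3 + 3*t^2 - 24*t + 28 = (t - 2)^2*(t + 7)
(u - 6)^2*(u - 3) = u^3 - 15*u^2 + 72*u - 108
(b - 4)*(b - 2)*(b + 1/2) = b^3 - 11*b^2/2 + 5*b + 4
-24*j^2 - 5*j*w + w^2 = (-8*j + w)*(3*j + w)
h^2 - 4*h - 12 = (h - 6)*(h + 2)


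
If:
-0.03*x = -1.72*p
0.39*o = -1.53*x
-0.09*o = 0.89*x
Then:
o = 0.00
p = 0.00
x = 0.00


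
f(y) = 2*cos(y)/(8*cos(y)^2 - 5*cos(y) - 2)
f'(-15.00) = -0.21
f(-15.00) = -0.24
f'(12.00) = -30.25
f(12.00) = -3.23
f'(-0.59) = -21.03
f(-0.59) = -2.63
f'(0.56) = 33.77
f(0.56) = -3.43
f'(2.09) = 1.15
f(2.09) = -0.40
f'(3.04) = 0.02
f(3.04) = -0.18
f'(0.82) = 2.94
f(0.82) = -0.81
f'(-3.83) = 0.20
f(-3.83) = -0.23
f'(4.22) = -1.44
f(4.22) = -0.44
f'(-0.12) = -2.79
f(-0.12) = 2.16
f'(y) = 2*(16*sin(y)*cos(y) - 5*sin(y))*cos(y)/(8*cos(y)^2 - 5*cos(y) - 2)^2 - 2*sin(y)/(8*cos(y)^2 - 5*cos(y) - 2)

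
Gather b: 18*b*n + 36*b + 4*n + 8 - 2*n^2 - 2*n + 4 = b*(18*n + 36) - 2*n^2 + 2*n + 12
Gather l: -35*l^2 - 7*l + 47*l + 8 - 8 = -35*l^2 + 40*l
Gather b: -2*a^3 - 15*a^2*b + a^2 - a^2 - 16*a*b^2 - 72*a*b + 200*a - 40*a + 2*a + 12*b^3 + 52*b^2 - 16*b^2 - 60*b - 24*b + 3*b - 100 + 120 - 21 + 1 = -2*a^3 + 162*a + 12*b^3 + b^2*(36 - 16*a) + b*(-15*a^2 - 72*a - 81)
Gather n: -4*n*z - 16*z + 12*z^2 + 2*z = -4*n*z + 12*z^2 - 14*z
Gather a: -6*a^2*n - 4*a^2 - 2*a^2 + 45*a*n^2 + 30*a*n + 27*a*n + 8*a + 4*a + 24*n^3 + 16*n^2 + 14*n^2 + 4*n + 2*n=a^2*(-6*n - 6) + a*(45*n^2 + 57*n + 12) + 24*n^3 + 30*n^2 + 6*n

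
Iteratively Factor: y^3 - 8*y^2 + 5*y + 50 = (y - 5)*(y^2 - 3*y - 10) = (y - 5)*(y + 2)*(y - 5)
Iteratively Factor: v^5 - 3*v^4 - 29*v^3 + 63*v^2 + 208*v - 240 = (v + 3)*(v^4 - 6*v^3 - 11*v^2 + 96*v - 80) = (v - 1)*(v + 3)*(v^3 - 5*v^2 - 16*v + 80) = (v - 4)*(v - 1)*(v + 3)*(v^2 - v - 20) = (v - 5)*(v - 4)*(v - 1)*(v + 3)*(v + 4)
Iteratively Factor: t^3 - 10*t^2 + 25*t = (t)*(t^2 - 10*t + 25) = t*(t - 5)*(t - 5)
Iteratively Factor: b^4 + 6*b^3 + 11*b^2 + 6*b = (b + 3)*(b^3 + 3*b^2 + 2*b) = (b + 2)*(b + 3)*(b^2 + b) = b*(b + 2)*(b + 3)*(b + 1)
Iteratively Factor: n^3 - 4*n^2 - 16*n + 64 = (n - 4)*(n^2 - 16) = (n - 4)*(n + 4)*(n - 4)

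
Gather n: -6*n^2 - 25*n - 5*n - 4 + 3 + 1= -6*n^2 - 30*n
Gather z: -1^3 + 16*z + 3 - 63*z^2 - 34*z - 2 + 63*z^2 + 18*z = 0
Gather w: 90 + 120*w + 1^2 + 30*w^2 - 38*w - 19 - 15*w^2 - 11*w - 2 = 15*w^2 + 71*w + 70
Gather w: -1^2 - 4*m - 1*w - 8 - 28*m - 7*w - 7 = -32*m - 8*w - 16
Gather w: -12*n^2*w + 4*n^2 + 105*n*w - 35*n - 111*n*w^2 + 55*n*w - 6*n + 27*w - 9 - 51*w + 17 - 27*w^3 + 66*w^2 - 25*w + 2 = 4*n^2 - 41*n - 27*w^3 + w^2*(66 - 111*n) + w*(-12*n^2 + 160*n - 49) + 10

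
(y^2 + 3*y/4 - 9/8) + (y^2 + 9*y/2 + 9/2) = 2*y^2 + 21*y/4 + 27/8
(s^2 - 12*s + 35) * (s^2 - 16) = s^4 - 12*s^3 + 19*s^2 + 192*s - 560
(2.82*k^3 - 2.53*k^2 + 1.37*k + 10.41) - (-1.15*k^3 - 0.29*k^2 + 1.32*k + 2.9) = 3.97*k^3 - 2.24*k^2 + 0.05*k + 7.51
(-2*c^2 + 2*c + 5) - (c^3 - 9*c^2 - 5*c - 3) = -c^3 + 7*c^2 + 7*c + 8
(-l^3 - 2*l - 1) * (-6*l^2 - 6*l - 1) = 6*l^5 + 6*l^4 + 13*l^3 + 18*l^2 + 8*l + 1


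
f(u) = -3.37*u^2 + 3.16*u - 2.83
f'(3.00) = -17.06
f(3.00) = -23.68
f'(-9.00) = 63.82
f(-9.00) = -304.24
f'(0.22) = 1.68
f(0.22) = -2.30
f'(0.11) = 2.42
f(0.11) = -2.52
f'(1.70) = -8.30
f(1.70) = -7.20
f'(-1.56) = 13.67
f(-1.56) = -15.96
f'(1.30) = -5.60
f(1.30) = -4.42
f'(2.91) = -16.45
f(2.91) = -22.17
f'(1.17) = -4.73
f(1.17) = -3.75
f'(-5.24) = 38.48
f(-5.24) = -111.92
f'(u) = 3.16 - 6.74*u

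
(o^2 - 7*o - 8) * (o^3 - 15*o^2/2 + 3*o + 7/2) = o^5 - 29*o^4/2 + 95*o^3/2 + 85*o^2/2 - 97*o/2 - 28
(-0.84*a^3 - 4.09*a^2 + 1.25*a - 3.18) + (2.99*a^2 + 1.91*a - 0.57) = -0.84*a^3 - 1.1*a^2 + 3.16*a - 3.75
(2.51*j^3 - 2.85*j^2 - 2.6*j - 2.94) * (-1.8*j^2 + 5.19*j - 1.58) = -4.518*j^5 + 18.1569*j^4 - 14.0773*j^3 - 3.699*j^2 - 11.1506*j + 4.6452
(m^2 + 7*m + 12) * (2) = 2*m^2 + 14*m + 24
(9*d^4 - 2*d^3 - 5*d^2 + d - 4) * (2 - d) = -9*d^5 + 20*d^4 + d^3 - 11*d^2 + 6*d - 8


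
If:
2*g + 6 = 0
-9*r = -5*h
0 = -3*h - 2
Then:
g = -3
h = -2/3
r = -10/27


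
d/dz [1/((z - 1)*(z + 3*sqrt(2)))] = ((1 - z)*(z + 3*sqrt(2)) - (z - 1)^2)/((z - 1)^3*(z + 3*sqrt(2))^2)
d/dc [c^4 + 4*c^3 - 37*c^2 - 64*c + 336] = 4*c^3 + 12*c^2 - 74*c - 64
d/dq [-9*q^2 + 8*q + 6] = 8 - 18*q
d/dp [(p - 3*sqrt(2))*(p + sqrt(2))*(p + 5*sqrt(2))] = 3*p^2 + 6*sqrt(2)*p - 26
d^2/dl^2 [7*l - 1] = 0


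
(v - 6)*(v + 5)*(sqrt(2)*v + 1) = sqrt(2)*v^3 - sqrt(2)*v^2 + v^2 - 30*sqrt(2)*v - v - 30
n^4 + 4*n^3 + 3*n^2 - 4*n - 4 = (n - 1)*(n + 1)*(n + 2)^2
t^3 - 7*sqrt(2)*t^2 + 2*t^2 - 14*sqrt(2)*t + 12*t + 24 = (t + 2)*(t - 6*sqrt(2))*(t - sqrt(2))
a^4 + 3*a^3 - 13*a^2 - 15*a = a*(a - 3)*(a + 1)*(a + 5)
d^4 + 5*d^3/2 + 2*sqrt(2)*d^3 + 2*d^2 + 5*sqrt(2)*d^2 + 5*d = d*(d + 5/2)*(d + sqrt(2))^2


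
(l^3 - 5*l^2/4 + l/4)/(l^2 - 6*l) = (4*l^2 - 5*l + 1)/(4*(l - 6))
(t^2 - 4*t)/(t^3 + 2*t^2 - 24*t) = 1/(t + 6)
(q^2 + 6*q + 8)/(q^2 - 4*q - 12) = (q + 4)/(q - 6)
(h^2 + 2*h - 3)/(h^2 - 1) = (h + 3)/(h + 1)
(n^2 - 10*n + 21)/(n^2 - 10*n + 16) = (n^2 - 10*n + 21)/(n^2 - 10*n + 16)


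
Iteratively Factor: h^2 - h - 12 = (h - 4)*(h + 3)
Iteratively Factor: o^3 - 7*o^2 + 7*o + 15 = (o - 3)*(o^2 - 4*o - 5) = (o - 5)*(o - 3)*(o + 1)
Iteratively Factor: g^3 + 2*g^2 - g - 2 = (g + 1)*(g^2 + g - 2) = (g - 1)*(g + 1)*(g + 2)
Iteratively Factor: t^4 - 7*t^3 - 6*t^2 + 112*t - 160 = (t - 5)*(t^3 - 2*t^2 - 16*t + 32) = (t - 5)*(t + 4)*(t^2 - 6*t + 8) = (t - 5)*(t - 2)*(t + 4)*(t - 4)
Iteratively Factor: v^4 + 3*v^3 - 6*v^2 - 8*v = (v + 4)*(v^3 - v^2 - 2*v) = (v - 2)*(v + 4)*(v^2 + v) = v*(v - 2)*(v + 4)*(v + 1)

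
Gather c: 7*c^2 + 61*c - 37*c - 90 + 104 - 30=7*c^2 + 24*c - 16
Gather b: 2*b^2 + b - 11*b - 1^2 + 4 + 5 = 2*b^2 - 10*b + 8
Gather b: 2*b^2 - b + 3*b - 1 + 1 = 2*b^2 + 2*b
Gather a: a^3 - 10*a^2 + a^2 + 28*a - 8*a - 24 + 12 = a^3 - 9*a^2 + 20*a - 12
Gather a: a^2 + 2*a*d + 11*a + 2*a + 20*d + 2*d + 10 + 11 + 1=a^2 + a*(2*d + 13) + 22*d + 22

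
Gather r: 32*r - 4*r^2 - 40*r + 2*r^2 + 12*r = -2*r^2 + 4*r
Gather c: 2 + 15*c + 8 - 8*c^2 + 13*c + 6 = -8*c^2 + 28*c + 16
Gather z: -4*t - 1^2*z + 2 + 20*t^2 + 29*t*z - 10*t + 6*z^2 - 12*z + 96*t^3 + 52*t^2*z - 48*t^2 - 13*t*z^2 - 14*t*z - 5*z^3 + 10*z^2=96*t^3 - 28*t^2 - 14*t - 5*z^3 + z^2*(16 - 13*t) + z*(52*t^2 + 15*t - 13) + 2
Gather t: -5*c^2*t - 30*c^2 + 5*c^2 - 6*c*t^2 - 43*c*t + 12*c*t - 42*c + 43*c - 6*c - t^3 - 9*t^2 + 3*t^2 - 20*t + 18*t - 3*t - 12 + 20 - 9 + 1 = -25*c^2 - 5*c - t^3 + t^2*(-6*c - 6) + t*(-5*c^2 - 31*c - 5)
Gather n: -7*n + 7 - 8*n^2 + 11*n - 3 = -8*n^2 + 4*n + 4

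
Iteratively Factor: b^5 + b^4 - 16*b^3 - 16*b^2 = (b)*(b^4 + b^3 - 16*b^2 - 16*b) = b*(b + 1)*(b^3 - 16*b) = b^2*(b + 1)*(b^2 - 16) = b^2*(b - 4)*(b + 1)*(b + 4)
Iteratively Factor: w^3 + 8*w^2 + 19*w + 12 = (w + 4)*(w^2 + 4*w + 3) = (w + 3)*(w + 4)*(w + 1)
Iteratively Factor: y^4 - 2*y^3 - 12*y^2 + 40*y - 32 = (y - 2)*(y^3 - 12*y + 16) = (y - 2)*(y + 4)*(y^2 - 4*y + 4) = (y - 2)^2*(y + 4)*(y - 2)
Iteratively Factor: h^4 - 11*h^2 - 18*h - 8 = (h + 1)*(h^3 - h^2 - 10*h - 8) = (h - 4)*(h + 1)*(h^2 + 3*h + 2) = (h - 4)*(h + 1)^2*(h + 2)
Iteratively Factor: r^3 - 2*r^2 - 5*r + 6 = (r - 1)*(r^2 - r - 6) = (r - 3)*(r - 1)*(r + 2)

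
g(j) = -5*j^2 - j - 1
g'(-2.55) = 24.50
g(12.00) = -733.00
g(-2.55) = -30.96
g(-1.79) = -15.23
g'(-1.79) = 16.90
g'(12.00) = -121.00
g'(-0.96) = 8.60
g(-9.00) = -397.00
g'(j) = -10*j - 1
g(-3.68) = -65.03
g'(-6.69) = 65.90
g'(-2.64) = 25.40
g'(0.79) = -8.90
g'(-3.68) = 35.80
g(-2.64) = -33.21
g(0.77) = -4.73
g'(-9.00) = 89.00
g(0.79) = -4.91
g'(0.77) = -8.70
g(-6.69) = -218.09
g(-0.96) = -4.65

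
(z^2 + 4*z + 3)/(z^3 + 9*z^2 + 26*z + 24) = (z + 1)/(z^2 + 6*z + 8)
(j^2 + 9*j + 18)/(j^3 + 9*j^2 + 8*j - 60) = (j + 3)/(j^2 + 3*j - 10)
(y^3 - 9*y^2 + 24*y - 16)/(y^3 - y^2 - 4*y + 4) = (y^2 - 8*y + 16)/(y^2 - 4)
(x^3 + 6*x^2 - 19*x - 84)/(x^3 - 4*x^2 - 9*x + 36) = (x + 7)/(x - 3)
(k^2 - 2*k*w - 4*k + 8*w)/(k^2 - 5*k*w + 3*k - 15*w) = (k^2 - 2*k*w - 4*k + 8*w)/(k^2 - 5*k*w + 3*k - 15*w)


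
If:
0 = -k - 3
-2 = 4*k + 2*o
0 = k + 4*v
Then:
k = -3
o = 5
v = 3/4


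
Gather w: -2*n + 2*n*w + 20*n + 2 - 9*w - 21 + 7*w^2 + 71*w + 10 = 18*n + 7*w^2 + w*(2*n + 62) - 9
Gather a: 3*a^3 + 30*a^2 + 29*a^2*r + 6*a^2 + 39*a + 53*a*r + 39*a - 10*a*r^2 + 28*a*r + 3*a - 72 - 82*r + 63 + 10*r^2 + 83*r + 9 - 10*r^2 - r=3*a^3 + a^2*(29*r + 36) + a*(-10*r^2 + 81*r + 81)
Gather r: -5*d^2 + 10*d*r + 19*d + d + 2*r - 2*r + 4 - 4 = -5*d^2 + 10*d*r + 20*d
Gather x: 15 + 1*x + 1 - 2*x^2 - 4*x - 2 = -2*x^2 - 3*x + 14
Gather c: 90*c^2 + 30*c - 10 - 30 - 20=90*c^2 + 30*c - 60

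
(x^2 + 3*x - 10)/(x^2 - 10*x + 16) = (x + 5)/(x - 8)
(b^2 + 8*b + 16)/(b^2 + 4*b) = (b + 4)/b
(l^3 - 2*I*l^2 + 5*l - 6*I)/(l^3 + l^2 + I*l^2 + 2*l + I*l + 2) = (l - 3*I)/(l + 1)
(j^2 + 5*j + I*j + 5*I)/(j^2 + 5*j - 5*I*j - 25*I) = (j + I)/(j - 5*I)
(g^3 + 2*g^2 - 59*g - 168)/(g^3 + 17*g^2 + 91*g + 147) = (g - 8)/(g + 7)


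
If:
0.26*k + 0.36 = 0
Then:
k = -1.38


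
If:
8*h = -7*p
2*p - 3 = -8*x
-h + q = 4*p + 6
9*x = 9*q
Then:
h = 35/24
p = -5/3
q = 19/24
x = 19/24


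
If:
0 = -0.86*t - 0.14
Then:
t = -0.16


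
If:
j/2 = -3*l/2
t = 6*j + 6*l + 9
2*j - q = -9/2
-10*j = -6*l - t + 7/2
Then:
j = 11/16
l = -11/48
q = 47/8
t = 47/4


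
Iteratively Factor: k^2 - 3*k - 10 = (k + 2)*(k - 5)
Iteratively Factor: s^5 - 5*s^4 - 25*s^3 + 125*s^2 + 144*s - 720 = (s - 5)*(s^4 - 25*s^2 + 144) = (s - 5)*(s + 3)*(s^3 - 3*s^2 - 16*s + 48) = (s - 5)*(s - 3)*(s + 3)*(s^2 - 16) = (s - 5)*(s - 3)*(s + 3)*(s + 4)*(s - 4)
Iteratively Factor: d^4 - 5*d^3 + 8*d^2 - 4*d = (d - 2)*(d^3 - 3*d^2 + 2*d) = (d - 2)^2*(d^2 - d) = d*(d - 2)^2*(d - 1)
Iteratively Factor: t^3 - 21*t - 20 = (t + 1)*(t^2 - t - 20) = (t - 5)*(t + 1)*(t + 4)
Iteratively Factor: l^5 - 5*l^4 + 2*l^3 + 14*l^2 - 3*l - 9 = (l - 1)*(l^4 - 4*l^3 - 2*l^2 + 12*l + 9) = (l - 3)*(l - 1)*(l^3 - l^2 - 5*l - 3) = (l - 3)*(l - 1)*(l + 1)*(l^2 - 2*l - 3) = (l - 3)*(l - 1)*(l + 1)^2*(l - 3)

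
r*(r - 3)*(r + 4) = r^3 + r^2 - 12*r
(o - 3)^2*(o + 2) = o^3 - 4*o^2 - 3*o + 18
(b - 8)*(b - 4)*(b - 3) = b^3 - 15*b^2 + 68*b - 96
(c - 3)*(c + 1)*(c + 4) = c^3 + 2*c^2 - 11*c - 12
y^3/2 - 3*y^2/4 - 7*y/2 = y*(y/2 + 1)*(y - 7/2)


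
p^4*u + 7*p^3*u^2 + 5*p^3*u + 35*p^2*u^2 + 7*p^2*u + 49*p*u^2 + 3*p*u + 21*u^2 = (p + 1)*(p + 3)*(p + 7*u)*(p*u + u)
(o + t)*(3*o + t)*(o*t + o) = 3*o^3*t + 3*o^3 + 4*o^2*t^2 + 4*o^2*t + o*t^3 + o*t^2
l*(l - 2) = l^2 - 2*l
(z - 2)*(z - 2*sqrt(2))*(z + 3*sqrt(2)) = z^3 - 2*z^2 + sqrt(2)*z^2 - 12*z - 2*sqrt(2)*z + 24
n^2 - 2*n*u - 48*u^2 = (n - 8*u)*(n + 6*u)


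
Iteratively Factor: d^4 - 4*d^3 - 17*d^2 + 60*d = (d + 4)*(d^3 - 8*d^2 + 15*d) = (d - 3)*(d + 4)*(d^2 - 5*d) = (d - 5)*(d - 3)*(d + 4)*(d)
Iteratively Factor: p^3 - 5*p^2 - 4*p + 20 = (p - 5)*(p^2 - 4) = (p - 5)*(p + 2)*(p - 2)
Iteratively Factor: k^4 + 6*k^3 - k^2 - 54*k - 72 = (k - 3)*(k^3 + 9*k^2 + 26*k + 24) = (k - 3)*(k + 2)*(k^2 + 7*k + 12) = (k - 3)*(k + 2)*(k + 3)*(k + 4)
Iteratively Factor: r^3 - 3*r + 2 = (r + 2)*(r^2 - 2*r + 1) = (r - 1)*(r + 2)*(r - 1)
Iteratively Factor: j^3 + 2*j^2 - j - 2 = (j + 1)*(j^2 + j - 2) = (j + 1)*(j + 2)*(j - 1)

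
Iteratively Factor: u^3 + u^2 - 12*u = (u)*(u^2 + u - 12) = u*(u - 3)*(u + 4)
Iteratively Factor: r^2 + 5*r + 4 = (r + 4)*(r + 1)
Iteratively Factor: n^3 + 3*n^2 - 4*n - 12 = (n + 3)*(n^2 - 4) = (n - 2)*(n + 3)*(n + 2)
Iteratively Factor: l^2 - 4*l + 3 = (l - 1)*(l - 3)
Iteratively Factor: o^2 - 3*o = (o - 3)*(o)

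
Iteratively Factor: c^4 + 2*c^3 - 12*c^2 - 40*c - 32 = (c + 2)*(c^3 - 12*c - 16) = (c + 2)^2*(c^2 - 2*c - 8) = (c + 2)^3*(c - 4)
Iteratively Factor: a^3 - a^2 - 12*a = (a + 3)*(a^2 - 4*a) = (a - 4)*(a + 3)*(a)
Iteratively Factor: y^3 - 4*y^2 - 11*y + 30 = (y - 5)*(y^2 + y - 6) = (y - 5)*(y - 2)*(y + 3)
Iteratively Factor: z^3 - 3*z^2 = (z - 3)*(z^2) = z*(z - 3)*(z)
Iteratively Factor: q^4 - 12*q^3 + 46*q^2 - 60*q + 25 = (q - 5)*(q^3 - 7*q^2 + 11*q - 5) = (q - 5)^2*(q^2 - 2*q + 1) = (q - 5)^2*(q - 1)*(q - 1)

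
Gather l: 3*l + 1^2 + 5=3*l + 6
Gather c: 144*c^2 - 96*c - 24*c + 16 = 144*c^2 - 120*c + 16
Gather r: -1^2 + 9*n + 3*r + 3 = 9*n + 3*r + 2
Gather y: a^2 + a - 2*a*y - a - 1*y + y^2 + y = a^2 - 2*a*y + y^2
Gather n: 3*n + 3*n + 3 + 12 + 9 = 6*n + 24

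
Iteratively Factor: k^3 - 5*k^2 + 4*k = (k)*(k^2 - 5*k + 4) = k*(k - 1)*(k - 4)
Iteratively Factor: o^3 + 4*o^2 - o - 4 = (o + 4)*(o^2 - 1) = (o + 1)*(o + 4)*(o - 1)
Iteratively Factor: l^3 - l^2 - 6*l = (l + 2)*(l^2 - 3*l) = l*(l + 2)*(l - 3)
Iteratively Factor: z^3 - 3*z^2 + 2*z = (z - 2)*(z^2 - z) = z*(z - 2)*(z - 1)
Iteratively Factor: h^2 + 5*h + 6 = (h + 3)*(h + 2)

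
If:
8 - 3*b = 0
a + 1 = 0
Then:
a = -1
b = 8/3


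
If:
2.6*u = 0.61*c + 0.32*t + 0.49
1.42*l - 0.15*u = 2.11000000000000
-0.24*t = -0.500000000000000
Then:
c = 4.26229508196721*u - 1.89617486338798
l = 0.105633802816901*u + 1.48591549295775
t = 2.08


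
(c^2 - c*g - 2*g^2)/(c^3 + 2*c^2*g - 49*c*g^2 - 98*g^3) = (c^2 - c*g - 2*g^2)/(c^3 + 2*c^2*g - 49*c*g^2 - 98*g^3)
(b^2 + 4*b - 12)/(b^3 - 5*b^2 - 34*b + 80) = (b + 6)/(b^2 - 3*b - 40)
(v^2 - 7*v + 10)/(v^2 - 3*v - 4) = (-v^2 + 7*v - 10)/(-v^2 + 3*v + 4)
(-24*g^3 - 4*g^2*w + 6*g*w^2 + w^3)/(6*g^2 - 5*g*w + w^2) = (12*g^2 + 8*g*w + w^2)/(-3*g + w)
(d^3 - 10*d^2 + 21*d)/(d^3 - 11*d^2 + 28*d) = (d - 3)/(d - 4)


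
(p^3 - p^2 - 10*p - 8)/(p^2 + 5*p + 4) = (p^2 - 2*p - 8)/(p + 4)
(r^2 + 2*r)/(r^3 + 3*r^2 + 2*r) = 1/(r + 1)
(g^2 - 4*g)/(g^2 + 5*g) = (g - 4)/(g + 5)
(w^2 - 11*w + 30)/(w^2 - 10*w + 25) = (w - 6)/(w - 5)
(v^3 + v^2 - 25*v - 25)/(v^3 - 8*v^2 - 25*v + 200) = (v + 1)/(v - 8)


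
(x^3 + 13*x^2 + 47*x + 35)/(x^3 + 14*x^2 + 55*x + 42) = (x + 5)/(x + 6)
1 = 1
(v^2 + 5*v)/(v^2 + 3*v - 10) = v/(v - 2)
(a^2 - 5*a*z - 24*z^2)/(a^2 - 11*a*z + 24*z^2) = (-a - 3*z)/(-a + 3*z)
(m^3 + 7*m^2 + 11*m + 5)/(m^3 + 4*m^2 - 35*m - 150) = (m^2 + 2*m + 1)/(m^2 - m - 30)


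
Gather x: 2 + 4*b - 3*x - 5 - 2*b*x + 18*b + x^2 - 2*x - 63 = 22*b + x^2 + x*(-2*b - 5) - 66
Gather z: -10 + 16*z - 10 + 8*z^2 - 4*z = 8*z^2 + 12*z - 20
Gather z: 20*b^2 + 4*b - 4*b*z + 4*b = 20*b^2 - 4*b*z + 8*b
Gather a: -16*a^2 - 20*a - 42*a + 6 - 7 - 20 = -16*a^2 - 62*a - 21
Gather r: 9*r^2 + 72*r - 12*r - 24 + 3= 9*r^2 + 60*r - 21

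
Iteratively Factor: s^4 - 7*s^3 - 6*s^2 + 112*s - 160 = (s + 4)*(s^3 - 11*s^2 + 38*s - 40) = (s - 5)*(s + 4)*(s^2 - 6*s + 8) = (s - 5)*(s - 2)*(s + 4)*(s - 4)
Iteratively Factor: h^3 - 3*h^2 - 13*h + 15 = (h - 1)*(h^2 - 2*h - 15) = (h - 1)*(h + 3)*(h - 5)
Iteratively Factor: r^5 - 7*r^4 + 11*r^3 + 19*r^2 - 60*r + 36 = (r - 2)*(r^4 - 5*r^3 + r^2 + 21*r - 18) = (r - 2)*(r + 2)*(r^3 - 7*r^2 + 15*r - 9) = (r - 2)*(r - 1)*(r + 2)*(r^2 - 6*r + 9) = (r - 3)*(r - 2)*(r - 1)*(r + 2)*(r - 3)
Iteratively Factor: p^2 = (p)*(p)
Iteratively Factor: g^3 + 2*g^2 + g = (g + 1)*(g^2 + g) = g*(g + 1)*(g + 1)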